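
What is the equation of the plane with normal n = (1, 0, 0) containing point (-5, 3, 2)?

The plane through P with normal n = (a, b, c) satisfies n·(r - P) = 0,
i.e. ax + by + cz = a·x₀ + b·y₀ + c·z₀.
d = 1·(-5) + 0·3 + 0·2
  = -5 + 0 + 0
  = -5
Equation: x = -5

x = -5


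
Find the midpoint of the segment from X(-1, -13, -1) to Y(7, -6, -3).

M = ((x₁+x₂)/2, (y₁+y₂)/2, (z₁+z₂)/2)
  = ((-1 + 7)/2, (-13 - 6)/2, (-1 - 3)/2)
  = (6/2, -19/2, -4/2)
  = (3, -9.5, -2)

(3, -9.5, -2)


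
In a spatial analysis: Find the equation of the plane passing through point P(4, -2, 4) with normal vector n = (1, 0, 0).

The plane through P with normal n = (a, b, c) satisfies n·(r - P) = 0,
i.e. ax + by + cz = a·x₀ + b·y₀ + c·z₀.
d = 1·4 + 0·(-2) + 0·4
  = 4 + 0 + 0
  = 4
Equation: x = 4

x = 4


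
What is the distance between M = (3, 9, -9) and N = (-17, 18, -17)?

d = √[(x₂-x₁)² + (y₂-y₁)² + (z₂-z₁)²]
  = √[(-20)² + 9² + (-8)²]
  = √[400 + 81 + 64]
  = √545
  ≈ 23.35

23.35


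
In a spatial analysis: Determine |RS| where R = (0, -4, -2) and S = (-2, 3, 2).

d = √[(x₂-x₁)² + (y₂-y₁)² + (z₂-z₁)²]
  = √[(-2)² + 7² + 4²]
  = √[4 + 49 + 16]
  = √69
  ≈ 8.307

8.307


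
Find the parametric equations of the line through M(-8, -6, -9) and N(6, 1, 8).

Direction vector d = N - M = (6 + 8, 1 + 6, 8 + 9) = (14, 7, 17)
Parametric form r = M + t·d:
x = -8 + 14t, y = -6 + 7t, z = -9 + 17t

x = -8 + 14t, y = -6 + 7t, z = -9 + 17t


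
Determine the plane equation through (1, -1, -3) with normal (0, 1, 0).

The plane through P with normal n = (a, b, c) satisfies n·(r - P) = 0,
i.e. ax + by + cz = a·x₀ + b·y₀ + c·z₀.
d = 0·1 + 1·(-1) + 0·(-3)
  = 0 - 1 + 0
  = -1
Equation: y = -1

y = -1


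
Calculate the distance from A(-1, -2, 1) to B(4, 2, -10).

d = √[(x₂-x₁)² + (y₂-y₁)² + (z₂-z₁)²]
  = √[5² + 4² + (-11)²]
  = √[25 + 16 + 121]
  = √162
  ≈ 12.73

12.73


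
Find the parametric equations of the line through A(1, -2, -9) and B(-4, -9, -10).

Direction vector d = B - A = (-4 - 1, -9 + 2, -10 + 9) = (-5, -7, -1)
Parametric form r = A + t·d:
x = 1 - 5t, y = -2 - 7t, z = -9 - t

x = 1 - 5t, y = -2 - 7t, z = -9 - t


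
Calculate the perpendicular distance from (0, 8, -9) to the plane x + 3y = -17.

distance = |a·x₀ + b·y₀ + c·z₀ - d| / √(a² + b² + c²)
  = |1·0 + 3·8 + 0·(-9) - (-17)| / √(1² + 3² + 0²)
  = |0 + 24 + 0 + 17| / √(1 + 9 + 0)
  = |41| / √10
  = 41 / 3.162
  ≈ 12.97

12.97


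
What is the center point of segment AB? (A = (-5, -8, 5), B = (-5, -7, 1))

M = ((x₁+x₂)/2, (y₁+y₂)/2, (z₁+z₂)/2)
  = ((-5 - 5)/2, (-8 - 7)/2, (5 + 1)/2)
  = (-10/2, -15/2, 6/2)
  = (-5, -7.5, 3)

(-5, -7.5, 3)


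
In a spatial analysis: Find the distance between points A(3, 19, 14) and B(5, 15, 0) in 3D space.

d = √[(x₂-x₁)² + (y₂-y₁)² + (z₂-z₁)²]
  = √[2² + (-4)² + (-14)²]
  = √[4 + 16 + 196]
  = √216
  ≈ 14.7

14.7


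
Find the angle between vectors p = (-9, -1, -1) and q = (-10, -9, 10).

p·q = (-9)·(-10) + (-1)·(-9) + (-1)·10 = 90 + 9 - 10 = 89
|p| = √((-9)² + (-1)² + (-1)²) = √83 ≈ 9.11
|q| = √((-10)² + (-9)² + 10²) = √281 ≈ 16.76
cos θ = (p·q)/(|p||q|) = 89/(9.11·16.76) ≈ 0.5828
θ = arccos(0.5828) ≈ 54.35°

54.35°


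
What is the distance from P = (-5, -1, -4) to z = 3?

distance = |a·x₀ + b·y₀ + c·z₀ - d| / √(a² + b² + c²)
  = |0·(-5) + 0·(-1) + 1·(-4) - 3| / √(0² + 0² + 1²)
  = |0 + 0 - 4 - 3| / √(0 + 0 + 1)
  = |-7| / √1
  = 7 / 1
  ≈ 7

7


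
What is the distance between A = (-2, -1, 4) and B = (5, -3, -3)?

d = √[(x₂-x₁)² + (y₂-y₁)² + (z₂-z₁)²]
  = √[7² + (-2)² + (-7)²]
  = √[49 + 4 + 49]
  = √102
  ≈ 10.1

10.1


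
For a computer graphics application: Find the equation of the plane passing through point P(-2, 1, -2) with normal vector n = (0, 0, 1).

The plane through P with normal n = (a, b, c) satisfies n·(r - P) = 0,
i.e. ax + by + cz = a·x₀ + b·y₀ + c·z₀.
d = 0·(-2) + 0·1 + 1·(-2)
  = 0 + 0 - 2
  = -2
Equation: z = -2

z = -2


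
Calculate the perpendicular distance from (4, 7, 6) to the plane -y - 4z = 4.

distance = |a·x₀ + b·y₀ + c·z₀ - d| / √(a² + b² + c²)
  = |0·4 + (-1)·7 + (-4)·6 - 4| / √(0² + (-1)² + (-4)²)
  = |0 - 7 - 24 - 4| / √(0 + 1 + 16)
  = |-35| / √17
  = 35 / 4.123
  ≈ 8.489

8.489


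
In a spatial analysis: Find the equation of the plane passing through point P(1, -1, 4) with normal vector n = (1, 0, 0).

The plane through P with normal n = (a, b, c) satisfies n·(r - P) = 0,
i.e. ax + by + cz = a·x₀ + b·y₀ + c·z₀.
d = 1·1 + 0·(-1) + 0·4
  = 1 + 0 + 0
  = 1
Equation: x = 1

x = 1


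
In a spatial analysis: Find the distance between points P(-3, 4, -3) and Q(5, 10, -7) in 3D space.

d = √[(x₂-x₁)² + (y₂-y₁)² + (z₂-z₁)²]
  = √[8² + 6² + (-4)²]
  = √[64 + 36 + 16]
  = √116
  ≈ 10.77

10.77


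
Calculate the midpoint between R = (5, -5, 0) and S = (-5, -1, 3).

M = ((x₁+x₂)/2, (y₁+y₂)/2, (z₁+z₂)/2)
  = ((5 - 5)/2, (-5 - 1)/2, (0 + 3)/2)
  = (0/2, -6/2, 3/2)
  = (0, -3, 1.5)

(0, -3, 1.5)


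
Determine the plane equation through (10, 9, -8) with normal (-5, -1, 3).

The plane through P with normal n = (a, b, c) satisfies n·(r - P) = 0,
i.e. ax + by + cz = a·x₀ + b·y₀ + c·z₀.
d = (-5)·10 + (-1)·9 + 3·(-8)
  = -50 - 9 - 24
  = -83
Equation: -5x - y + 3z = -83

-5x - y + 3z = -83


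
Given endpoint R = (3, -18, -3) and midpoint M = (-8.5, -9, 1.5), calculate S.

S = 2M - R
  = (2·(-8.5) - 3, 2·(-9) - (-18), 2·1.5 - (-3))
  = (-17 - 3, -18 + 18, 3 + 3)
  = (-20, 0, 6)

(-20, 0, 6)


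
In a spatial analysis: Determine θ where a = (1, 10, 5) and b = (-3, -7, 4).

a·b = 1·(-3) + 10·(-7) + 5·4 = -3 - 70 + 20 = -53
|a| = √(1² + 10² + 5²) = √126 ≈ 11.22
|b| = √((-3)² + (-7)² + 4²) = √74 ≈ 8.602
cos θ = (a·b)/(|a||b|) = -53/(11.22·8.602) ≈ -0.5489
θ = arccos(-0.5489) ≈ 123.3°

123.3°


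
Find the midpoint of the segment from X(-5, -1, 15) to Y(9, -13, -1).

M = ((x₁+x₂)/2, (y₁+y₂)/2, (z₁+z₂)/2)
  = ((-5 + 9)/2, (-1 - 13)/2, (15 - 1)/2)
  = (4/2, -14/2, 14/2)
  = (2, -7, 7)

(2, -7, 7)


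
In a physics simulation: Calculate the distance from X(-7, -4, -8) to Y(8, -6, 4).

d = √[(x₂-x₁)² + (y₂-y₁)² + (z₂-z₁)²]
  = √[15² + (-2)² + 12²]
  = √[225 + 4 + 144]
  = √373
  ≈ 19.31

19.31


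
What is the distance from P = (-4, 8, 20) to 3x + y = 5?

distance = |a·x₀ + b·y₀ + c·z₀ - d| / √(a² + b² + c²)
  = |3·(-4) + 1·8 + 0·20 - 5| / √(3² + 1² + 0²)
  = |-12 + 8 + 0 - 5| / √(9 + 1 + 0)
  = |-9| / √10
  = 9 / 3.162
  ≈ 2.846

2.846


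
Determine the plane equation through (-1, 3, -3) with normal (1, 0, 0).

The plane through P with normal n = (a, b, c) satisfies n·(r - P) = 0,
i.e. ax + by + cz = a·x₀ + b·y₀ + c·z₀.
d = 1·(-1) + 0·3 + 0·(-3)
  = -1 + 0 + 0
  = -1
Equation: x = -1

x = -1


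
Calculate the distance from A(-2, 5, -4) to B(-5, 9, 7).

d = √[(x₂-x₁)² + (y₂-y₁)² + (z₂-z₁)²]
  = √[(-3)² + 4² + 11²]
  = √[9 + 16 + 121]
  = √146
  ≈ 12.08

12.08


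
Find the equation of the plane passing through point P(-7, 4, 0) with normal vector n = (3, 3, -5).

The plane through P with normal n = (a, b, c) satisfies n·(r - P) = 0,
i.e. ax + by + cz = a·x₀ + b·y₀ + c·z₀.
d = 3·(-7) + 3·4 + (-5)·0
  = -21 + 12 + 0
  = -9
Equation: 3x + 3y - 5z = -9

3x + 3y - 5z = -9


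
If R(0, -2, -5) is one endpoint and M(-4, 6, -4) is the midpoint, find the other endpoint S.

S = 2M - R
  = (2·(-4) - 0, 2·6 - (-2), 2·(-4) - (-5))
  = (-8 + 0, 12 + 2, -8 + 5)
  = (-8, 14, -3)

(-8, 14, -3)


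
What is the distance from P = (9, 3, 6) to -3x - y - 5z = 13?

distance = |a·x₀ + b·y₀ + c·z₀ - d| / √(a² + b² + c²)
  = |(-3)·9 + (-1)·3 + (-5)·6 - 13| / √((-3)² + (-1)² + (-5)²)
  = |-27 - 3 - 30 - 13| / √(9 + 1 + 25)
  = |-73| / √35
  = 73 / 5.916
  ≈ 12.34

12.34


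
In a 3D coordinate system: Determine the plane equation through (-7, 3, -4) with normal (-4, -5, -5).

The plane through P with normal n = (a, b, c) satisfies n·(r - P) = 0,
i.e. ax + by + cz = a·x₀ + b·y₀ + c·z₀.
d = (-4)·(-7) + (-5)·3 + (-5)·(-4)
  = 28 - 15 + 20
  = 33
Equation: -4x - 5y - 5z = 33

-4x - 5y - 5z = 33


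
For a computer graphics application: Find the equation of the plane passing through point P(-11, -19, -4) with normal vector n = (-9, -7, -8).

The plane through P with normal n = (a, b, c) satisfies n·(r - P) = 0,
i.e. ax + by + cz = a·x₀ + b·y₀ + c·z₀.
d = (-9)·(-11) + (-7)·(-19) + (-8)·(-4)
  = 99 + 133 + 32
  = 264
Equation: -9x - 7y - 8z = 264

-9x - 7y - 8z = 264


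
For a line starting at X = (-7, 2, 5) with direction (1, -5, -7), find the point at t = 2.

P(t) = X + t·d
  = (-7 + 1·2, 2 + (-5)·2, 5 + (-7)·2)
  = (-7 + 2, 2 - 10, 5 - 14)
  = (-5, -8, -9)

(-5, -8, -9)


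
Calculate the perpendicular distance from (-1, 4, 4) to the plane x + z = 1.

distance = |a·x₀ + b·y₀ + c·z₀ - d| / √(a² + b² + c²)
  = |1·(-1) + 0·4 + 1·4 - 1| / √(1² + 0² + 1²)
  = |-1 + 0 + 4 - 1| / √(1 + 0 + 1)
  = |2| / √2
  = 2 / 1.414
  ≈ 1.414

1.414


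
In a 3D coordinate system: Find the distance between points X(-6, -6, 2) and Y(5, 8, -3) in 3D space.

d = √[(x₂-x₁)² + (y₂-y₁)² + (z₂-z₁)²]
  = √[11² + 14² + (-5)²]
  = √[121 + 196 + 25]
  = √342
  ≈ 18.49

18.49


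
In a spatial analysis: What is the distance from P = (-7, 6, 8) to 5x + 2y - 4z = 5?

distance = |a·x₀ + b·y₀ + c·z₀ - d| / √(a² + b² + c²)
  = |5·(-7) + 2·6 + (-4)·8 - 5| / √(5² + 2² + (-4)²)
  = |-35 + 12 - 32 - 5| / √(25 + 4 + 16)
  = |-60| / √45
  = 60 / 6.708
  ≈ 8.944

8.944


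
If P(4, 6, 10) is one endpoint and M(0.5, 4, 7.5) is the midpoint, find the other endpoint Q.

Q = 2M - P
  = (2·0.5 - 4, 2·4 - 6, 2·7.5 - 10)
  = (1 - 4, 8 - 6, 15 - 10)
  = (-3, 2, 5)

(-3, 2, 5)


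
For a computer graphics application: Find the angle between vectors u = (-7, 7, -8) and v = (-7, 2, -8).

u·v = (-7)·(-7) + 7·2 + (-8)·(-8) = 49 + 14 + 64 = 127
|u| = √((-7)² + 7² + (-8)²) = √162 ≈ 12.73
|v| = √((-7)² + 2² + (-8)²) = √117 ≈ 10.82
cos θ = (u·v)/(|u||v|) = 127/(12.73·10.82) ≈ 0.9225
θ = arccos(0.9225) ≈ 22.71°

22.71°


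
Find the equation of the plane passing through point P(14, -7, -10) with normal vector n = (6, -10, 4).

The plane through P with normal n = (a, b, c) satisfies n·(r - P) = 0,
i.e. ax + by + cz = a·x₀ + b·y₀ + c·z₀.
d = 6·14 + (-10)·(-7) + 4·(-10)
  = 84 + 70 - 40
  = 114
Equation: 6x - 10y + 4z = 114

6x - 10y + 4z = 114


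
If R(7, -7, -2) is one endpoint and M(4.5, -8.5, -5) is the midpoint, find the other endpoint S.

S = 2M - R
  = (2·4.5 - 7, 2·(-8.5) - (-7), 2·(-5) - (-2))
  = (9 - 7, -17 + 7, -10 + 2)
  = (2, -10, -8)

(2, -10, -8)


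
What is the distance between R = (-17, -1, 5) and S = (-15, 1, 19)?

d = √[(x₂-x₁)² + (y₂-y₁)² + (z₂-z₁)²]
  = √[2² + 2² + 14²]
  = √[4 + 4 + 196]
  = √204
  ≈ 14.28

14.28


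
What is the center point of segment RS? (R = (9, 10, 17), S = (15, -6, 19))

M = ((x₁+x₂)/2, (y₁+y₂)/2, (z₁+z₂)/2)
  = ((9 + 15)/2, (10 - 6)/2, (17 + 19)/2)
  = (24/2, 4/2, 36/2)
  = (12, 2, 18)

(12, 2, 18)


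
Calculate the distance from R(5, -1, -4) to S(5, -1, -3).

d = √[(x₂-x₁)² + (y₂-y₁)² + (z₂-z₁)²]
  = √[0² + 0² + 1²]
  = √[0 + 0 + 1]
  = √1
  ≈ 1

1


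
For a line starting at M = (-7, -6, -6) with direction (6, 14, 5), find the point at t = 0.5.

P(t) = M + t·d
  = (-7 + 6·0.5, -6 + 14·0.5, -6 + 5·0.5)
  = (-7 + 3, -6 + 7, -6 + 2.5)
  = (-4, 1, -3.5)

(-4, 1, -3.5)


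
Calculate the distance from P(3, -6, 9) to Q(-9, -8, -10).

d = √[(x₂-x₁)² + (y₂-y₁)² + (z₂-z₁)²]
  = √[(-12)² + (-2)² + (-19)²]
  = √[144 + 4 + 361]
  = √509
  ≈ 22.56

22.56


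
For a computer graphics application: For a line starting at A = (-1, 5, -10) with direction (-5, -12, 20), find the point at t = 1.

P(t) = A + t·d
  = (-1 + (-5)·1, 5 + (-12)·1, -10 + 20·1)
  = (-1 - 5, 5 - 12, -10 + 20)
  = (-6, -7, 10)

(-6, -7, 10)


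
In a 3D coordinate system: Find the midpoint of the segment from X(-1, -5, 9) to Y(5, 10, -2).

M = ((x₁+x₂)/2, (y₁+y₂)/2, (z₁+z₂)/2)
  = ((-1 + 5)/2, (-5 + 10)/2, (9 - 2)/2)
  = (4/2, 5/2, 7/2)
  = (2, 2.5, 3.5)

(2, 2.5, 3.5)


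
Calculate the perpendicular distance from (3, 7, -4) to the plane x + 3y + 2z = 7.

distance = |a·x₀ + b·y₀ + c·z₀ - d| / √(a² + b² + c²)
  = |1·3 + 3·7 + 2·(-4) - 7| / √(1² + 3² + 2²)
  = |3 + 21 - 8 - 7| / √(1 + 9 + 4)
  = |9| / √14
  = 9 / 3.742
  ≈ 2.405

2.405


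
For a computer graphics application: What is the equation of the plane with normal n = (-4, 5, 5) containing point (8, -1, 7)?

The plane through P with normal n = (a, b, c) satisfies n·(r - P) = 0,
i.e. ax + by + cz = a·x₀ + b·y₀ + c·z₀.
d = (-4)·8 + 5·(-1) + 5·7
  = -32 - 5 + 35
  = -2
Equation: -4x + 5y + 5z = -2

-4x + 5y + 5z = -2


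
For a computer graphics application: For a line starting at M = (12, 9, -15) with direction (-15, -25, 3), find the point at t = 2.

P(t) = M + t·d
  = (12 + (-15)·2, 9 + (-25)·2, -15 + 3·2)
  = (12 - 30, 9 - 50, -15 + 6)
  = (-18, -41, -9)

(-18, -41, -9)


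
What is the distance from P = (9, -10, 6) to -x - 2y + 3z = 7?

distance = |a·x₀ + b·y₀ + c·z₀ - d| / √(a² + b² + c²)
  = |(-1)·9 + (-2)·(-10) + 3·6 - 7| / √((-1)² + (-2)² + 3²)
  = |-9 + 20 + 18 - 7| / √(1 + 4 + 9)
  = |22| / √14
  = 22 / 3.742
  ≈ 5.88

5.88


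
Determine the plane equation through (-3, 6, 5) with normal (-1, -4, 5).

The plane through P with normal n = (a, b, c) satisfies n·(r - P) = 0,
i.e. ax + by + cz = a·x₀ + b·y₀ + c·z₀.
d = (-1)·(-3) + (-4)·6 + 5·5
  = 3 - 24 + 25
  = 4
Equation: -x - 4y + 5z = 4

-x - 4y + 5z = 4


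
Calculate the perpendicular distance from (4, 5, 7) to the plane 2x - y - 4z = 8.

distance = |a·x₀ + b·y₀ + c·z₀ - d| / √(a² + b² + c²)
  = |2·4 + (-1)·5 + (-4)·7 - 8| / √(2² + (-1)² + (-4)²)
  = |8 - 5 - 28 - 8| / √(4 + 1 + 16)
  = |-33| / √21
  = 33 / 4.583
  ≈ 7.201

7.201


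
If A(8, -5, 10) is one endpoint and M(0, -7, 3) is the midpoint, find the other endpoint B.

B = 2M - A
  = (2·0 - 8, 2·(-7) - (-5), 2·3 - 10)
  = (0 - 8, -14 + 5, 6 - 10)
  = (-8, -9, -4)

(-8, -9, -4)


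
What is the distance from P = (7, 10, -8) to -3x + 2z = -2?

distance = |a·x₀ + b·y₀ + c·z₀ - d| / √(a² + b² + c²)
  = |(-3)·7 + 0·10 + 2·(-8) - (-2)| / √((-3)² + 0² + 2²)
  = |-21 + 0 - 16 + 2| / √(9 + 0 + 4)
  = |-35| / √13
  = 35 / 3.606
  ≈ 9.707

9.707


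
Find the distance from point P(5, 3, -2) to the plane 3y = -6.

distance = |a·x₀ + b·y₀ + c·z₀ - d| / √(a² + b² + c²)
  = |0·5 + 3·3 + 0·(-2) - (-6)| / √(0² + 3² + 0²)
  = |0 + 9 + 0 + 6| / √(0 + 9 + 0)
  = |15| / √9
  = 15 / 3
  ≈ 5

5


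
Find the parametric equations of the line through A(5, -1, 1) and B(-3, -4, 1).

Direction vector d = B - A = (-3 - 5, -4 + 1, 1 - 1) = (-8, -3, 0)
Parametric form r = A + t·d:
x = 5 - 8t, y = -1 - 3t, z = 1

x = 5 - 8t, y = -1 - 3t, z = 1


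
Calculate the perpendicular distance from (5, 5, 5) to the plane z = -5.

distance = |a·x₀ + b·y₀ + c·z₀ - d| / √(a² + b² + c²)
  = |0·5 + 0·5 + 1·5 - (-5)| / √(0² + 0² + 1²)
  = |0 + 0 + 5 + 5| / √(0 + 0 + 1)
  = |10| / √1
  = 10 / 1
  ≈ 10

10


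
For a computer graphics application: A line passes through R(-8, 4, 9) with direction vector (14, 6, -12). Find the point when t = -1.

P(t) = R + t·d
  = (-8 + 14·(-1), 4 + 6·(-1), 9 + (-12)·(-1))
  = (-8 - 14, 4 - 6, 9 + 12)
  = (-22, -2, 21)

(-22, -2, 21)


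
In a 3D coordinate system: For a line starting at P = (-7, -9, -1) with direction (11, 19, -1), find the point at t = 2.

P(t) = P + t·d
  = (-7 + 11·2, -9 + 19·2, -1 + (-1)·2)
  = (-7 + 22, -9 + 38, -1 - 2)
  = (15, 29, -3)

(15, 29, -3)


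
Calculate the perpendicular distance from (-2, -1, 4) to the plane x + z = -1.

distance = |a·x₀ + b·y₀ + c·z₀ - d| / √(a² + b² + c²)
  = |1·(-2) + 0·(-1) + 1·4 - (-1)| / √(1² + 0² + 1²)
  = |-2 + 0 + 4 + 1| / √(1 + 0 + 1)
  = |3| / √2
  = 3 / 1.414
  ≈ 2.121

2.121


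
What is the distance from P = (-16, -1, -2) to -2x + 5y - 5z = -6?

distance = |a·x₀ + b·y₀ + c·z₀ - d| / √(a² + b² + c²)
  = |(-2)·(-16) + 5·(-1) + (-5)·(-2) - (-6)| / √((-2)² + 5² + (-5)²)
  = |32 - 5 + 10 + 6| / √(4 + 25 + 25)
  = |43| / √54
  = 43 / 7.348
  ≈ 5.852

5.852


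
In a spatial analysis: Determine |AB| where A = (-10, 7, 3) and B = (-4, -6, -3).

d = √[(x₂-x₁)² + (y₂-y₁)² + (z₂-z₁)²]
  = √[6² + (-13)² + (-6)²]
  = √[36 + 169 + 36]
  = √241
  ≈ 15.52

15.52


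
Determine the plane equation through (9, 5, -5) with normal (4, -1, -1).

The plane through P with normal n = (a, b, c) satisfies n·(r - P) = 0,
i.e. ax + by + cz = a·x₀ + b·y₀ + c·z₀.
d = 4·9 + (-1)·5 + (-1)·(-5)
  = 36 - 5 + 5
  = 36
Equation: 4x - y - z = 36

4x - y - z = 36


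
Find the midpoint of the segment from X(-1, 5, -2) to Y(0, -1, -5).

M = ((x₁+x₂)/2, (y₁+y₂)/2, (z₁+z₂)/2)
  = ((-1 + 0)/2, (5 - 1)/2, (-2 - 5)/2)
  = (-1/2, 4/2, -7/2)
  = (-0.5, 2, -3.5)

(-0.5, 2, -3.5)


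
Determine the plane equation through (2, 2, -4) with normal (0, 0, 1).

The plane through P with normal n = (a, b, c) satisfies n·(r - P) = 0,
i.e. ax + by + cz = a·x₀ + b·y₀ + c·z₀.
d = 0·2 + 0·2 + 1·(-4)
  = 0 + 0 - 4
  = -4
Equation: z = -4

z = -4


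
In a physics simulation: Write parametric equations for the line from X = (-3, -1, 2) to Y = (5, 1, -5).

Direction vector d = Y - X = (5 + 3, 1 + 1, -5 - 2) = (8, 2, -7)
Parametric form r = X + t·d:
x = -3 + 8t, y = -1 + 2t, z = 2 - 7t

x = -3 + 8t, y = -1 + 2t, z = 2 - 7t


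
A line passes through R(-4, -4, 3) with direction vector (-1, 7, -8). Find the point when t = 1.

P(t) = R + t·d
  = (-4 + (-1)·1, -4 + 7·1, 3 + (-8)·1)
  = (-4 - 1, -4 + 7, 3 - 8)
  = (-5, 3, -5)

(-5, 3, -5)


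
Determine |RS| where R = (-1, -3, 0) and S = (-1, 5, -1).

d = √[(x₂-x₁)² + (y₂-y₁)² + (z₂-z₁)²]
  = √[0² + 8² + (-1)²]
  = √[0 + 64 + 1]
  = √65
  ≈ 8.062

8.062


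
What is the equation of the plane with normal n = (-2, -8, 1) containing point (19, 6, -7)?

The plane through P with normal n = (a, b, c) satisfies n·(r - P) = 0,
i.e. ax + by + cz = a·x₀ + b·y₀ + c·z₀.
d = (-2)·19 + (-8)·6 + 1·(-7)
  = -38 - 48 - 7
  = -93
Equation: -2x - 8y + z = -93

-2x - 8y + z = -93


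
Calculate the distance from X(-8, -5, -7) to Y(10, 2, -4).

d = √[(x₂-x₁)² + (y₂-y₁)² + (z₂-z₁)²]
  = √[18² + 7² + 3²]
  = √[324 + 49 + 9]
  = √382
  ≈ 19.54

19.54


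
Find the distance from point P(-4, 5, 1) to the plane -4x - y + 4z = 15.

distance = |a·x₀ + b·y₀ + c·z₀ - d| / √(a² + b² + c²)
  = |(-4)·(-4) + (-1)·5 + 4·1 - 15| / √((-4)² + (-1)² + 4²)
  = |16 - 5 + 4 - 15| / √(16 + 1 + 16)
  = |0| / √33
  = 0 / 5.745
  ≈ 0

0


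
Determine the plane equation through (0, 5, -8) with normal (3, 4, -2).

The plane through P with normal n = (a, b, c) satisfies n·(r - P) = 0,
i.e. ax + by + cz = a·x₀ + b·y₀ + c·z₀.
d = 3·0 + 4·5 + (-2)·(-8)
  = 0 + 20 + 16
  = 36
Equation: 3x + 4y - 2z = 36

3x + 4y - 2z = 36


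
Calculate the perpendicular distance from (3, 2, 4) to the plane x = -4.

distance = |a·x₀ + b·y₀ + c·z₀ - d| / √(a² + b² + c²)
  = |1·3 + 0·2 + 0·4 - (-4)| / √(1² + 0² + 0²)
  = |3 + 0 + 0 + 4| / √(1 + 0 + 0)
  = |7| / √1
  = 7 / 1
  ≈ 7

7


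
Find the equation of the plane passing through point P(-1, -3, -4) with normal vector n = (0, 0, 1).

The plane through P with normal n = (a, b, c) satisfies n·(r - P) = 0,
i.e. ax + by + cz = a·x₀ + b·y₀ + c·z₀.
d = 0·(-1) + 0·(-3) + 1·(-4)
  = 0 + 0 - 4
  = -4
Equation: z = -4

z = -4


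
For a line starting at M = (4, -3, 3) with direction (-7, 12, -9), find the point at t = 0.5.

P(t) = M + t·d
  = (4 + (-7)·0.5, -3 + 12·0.5, 3 + (-9)·0.5)
  = (4 - 3.5, -3 + 6, 3 - 4.5)
  = (0.5, 3, -1.5)

(0.5, 3, -1.5)


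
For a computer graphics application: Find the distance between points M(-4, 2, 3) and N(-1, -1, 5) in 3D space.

d = √[(x₂-x₁)² + (y₂-y₁)² + (z₂-z₁)²]
  = √[3² + (-3)² + 2²]
  = √[9 + 9 + 4]
  = √22
  ≈ 4.69

4.69


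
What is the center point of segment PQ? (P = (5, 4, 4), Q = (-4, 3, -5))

M = ((x₁+x₂)/2, (y₁+y₂)/2, (z₁+z₂)/2)
  = ((5 - 4)/2, (4 + 3)/2, (4 - 5)/2)
  = (1/2, 7/2, -1/2)
  = (0.5, 3.5, -0.5)

(0.5, 3.5, -0.5)


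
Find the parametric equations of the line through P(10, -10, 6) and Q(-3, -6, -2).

Direction vector d = Q - P = (-3 - 10, -6 + 10, -2 - 6) = (-13, 4, -8)
Parametric form r = P + t·d:
x = 10 - 13t, y = -10 + 4t, z = 6 - 8t

x = 10 - 13t, y = -10 + 4t, z = 6 - 8t


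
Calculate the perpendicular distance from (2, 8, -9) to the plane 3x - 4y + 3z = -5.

distance = |a·x₀ + b·y₀ + c·z₀ - d| / √(a² + b² + c²)
  = |3·2 + (-4)·8 + 3·(-9) - (-5)| / √(3² + (-4)² + 3²)
  = |6 - 32 - 27 + 5| / √(9 + 16 + 9)
  = |-48| / √34
  = 48 / 5.831
  ≈ 8.232

8.232


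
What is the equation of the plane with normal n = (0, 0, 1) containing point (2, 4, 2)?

The plane through P with normal n = (a, b, c) satisfies n·(r - P) = 0,
i.e. ax + by + cz = a·x₀ + b·y₀ + c·z₀.
d = 0·2 + 0·4 + 1·2
  = 0 + 0 + 2
  = 2
Equation: z = 2

z = 2


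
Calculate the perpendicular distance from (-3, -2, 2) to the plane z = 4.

distance = |a·x₀ + b·y₀ + c·z₀ - d| / √(a² + b² + c²)
  = |0·(-3) + 0·(-2) + 1·2 - 4| / √(0² + 0² + 1²)
  = |0 + 0 + 2 - 4| / √(0 + 0 + 1)
  = |-2| / √1
  = 2 / 1
  ≈ 2

2


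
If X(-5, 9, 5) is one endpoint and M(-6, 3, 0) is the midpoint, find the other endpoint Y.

Y = 2M - X
  = (2·(-6) - (-5), 2·3 - 9, 2·0 - 5)
  = (-12 + 5, 6 - 9, 0 - 5)
  = (-7, -3, -5)

(-7, -3, -5)


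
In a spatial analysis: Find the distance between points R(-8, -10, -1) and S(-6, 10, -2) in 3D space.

d = √[(x₂-x₁)² + (y₂-y₁)² + (z₂-z₁)²]
  = √[2² + 20² + (-1)²]
  = √[4 + 400 + 1]
  = √405
  ≈ 20.12

20.12


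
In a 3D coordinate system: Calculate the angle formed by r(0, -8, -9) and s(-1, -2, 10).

r·s = 0·(-1) + (-8)·(-2) + (-9)·10 = 0 + 16 - 90 = -74
|r| = √(0² + (-8)² + (-9)²) = √145 ≈ 12.04
|s| = √((-1)² + (-2)² + 10²) = √105 ≈ 10.25
cos θ = (r·s)/(|r||s|) = -74/(12.04·10.25) ≈ -0.5997
θ = arccos(-0.5997) ≈ 126.9°

126.9°


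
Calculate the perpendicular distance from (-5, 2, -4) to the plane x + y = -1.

distance = |a·x₀ + b·y₀ + c·z₀ - d| / √(a² + b² + c²)
  = |1·(-5) + 1·2 + 0·(-4) - (-1)| / √(1² + 1² + 0²)
  = |-5 + 2 + 0 + 1| / √(1 + 1 + 0)
  = |-2| / √2
  = 2 / 1.414
  ≈ 1.414

1.414


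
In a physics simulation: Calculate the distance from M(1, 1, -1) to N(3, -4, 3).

d = √[(x₂-x₁)² + (y₂-y₁)² + (z₂-z₁)²]
  = √[2² + (-5)² + 4²]
  = √[4 + 25 + 16]
  = √45
  ≈ 6.708

6.708


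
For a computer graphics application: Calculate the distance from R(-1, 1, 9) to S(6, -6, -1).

d = √[(x₂-x₁)² + (y₂-y₁)² + (z₂-z₁)²]
  = √[7² + (-7)² + (-10)²]
  = √[49 + 49 + 100]
  = √198
  ≈ 14.07

14.07


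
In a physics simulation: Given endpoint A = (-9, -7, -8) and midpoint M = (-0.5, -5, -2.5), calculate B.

B = 2M - A
  = (2·(-0.5) - (-9), 2·(-5) - (-7), 2·(-2.5) - (-8))
  = (-1 + 9, -10 + 7, -5 + 8)
  = (8, -3, 3)

(8, -3, 3)


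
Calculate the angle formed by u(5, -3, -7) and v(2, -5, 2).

u·v = 5·2 + (-3)·(-5) + (-7)·2 = 10 + 15 - 14 = 11
|u| = √(5² + (-3)² + (-7)²) = √83 ≈ 9.11
|v| = √(2² + (-5)² + 2²) = √33 ≈ 5.745
cos θ = (u·v)/(|u||v|) = 11/(9.11·5.745) ≈ 0.2102
θ = arccos(0.2102) ≈ 77.87°

77.87°


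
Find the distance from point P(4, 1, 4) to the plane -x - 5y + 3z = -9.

distance = |a·x₀ + b·y₀ + c·z₀ - d| / √(a² + b² + c²)
  = |(-1)·4 + (-5)·1 + 3·4 - (-9)| / √((-1)² + (-5)² + 3²)
  = |-4 - 5 + 12 + 9| / √(1 + 25 + 9)
  = |12| / √35
  = 12 / 5.916
  ≈ 2.028

2.028


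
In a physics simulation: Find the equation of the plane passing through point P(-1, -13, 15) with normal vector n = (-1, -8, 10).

The plane through P with normal n = (a, b, c) satisfies n·(r - P) = 0,
i.e. ax + by + cz = a·x₀ + b·y₀ + c·z₀.
d = (-1)·(-1) + (-8)·(-13) + 10·15
  = 1 + 104 + 150
  = 255
Equation: -x - 8y + 10z = 255

-x - 8y + 10z = 255


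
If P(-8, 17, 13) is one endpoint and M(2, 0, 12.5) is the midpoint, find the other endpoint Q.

Q = 2M - P
  = (2·2 - (-8), 2·0 - 17, 2·12.5 - 13)
  = (4 + 8, 0 - 17, 25 - 13)
  = (12, -17, 12)

(12, -17, 12)


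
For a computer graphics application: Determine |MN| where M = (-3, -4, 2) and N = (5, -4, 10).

d = √[(x₂-x₁)² + (y₂-y₁)² + (z₂-z₁)²]
  = √[8² + 0² + 8²]
  = √[64 + 0 + 64]
  = √128
  ≈ 11.31

11.31


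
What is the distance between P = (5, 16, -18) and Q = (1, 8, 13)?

d = √[(x₂-x₁)² + (y₂-y₁)² + (z₂-z₁)²]
  = √[(-4)² + (-8)² + 31²]
  = √[16 + 64 + 961]
  = √1041
  ≈ 32.26

32.26


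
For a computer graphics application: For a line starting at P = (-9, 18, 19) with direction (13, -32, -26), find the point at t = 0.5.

P(t) = P + t·d
  = (-9 + 13·0.5, 18 + (-32)·0.5, 19 + (-26)·0.5)
  = (-9 + 6.5, 18 - 16, 19 - 13)
  = (-2.5, 2, 6)

(-2.5, 2, 6)


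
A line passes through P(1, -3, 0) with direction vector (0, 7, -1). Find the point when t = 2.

P(t) = P + t·d
  = (1 + 0·2, -3 + 7·2, 0 + (-1)·2)
  = (1 + 0, -3 + 14, 0 - 2)
  = (1, 11, -2)

(1, 11, -2)


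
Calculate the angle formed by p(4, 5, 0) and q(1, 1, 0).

p·q = 4·1 + 5·1 + 0·0 = 4 + 5 + 0 = 9
|p| = √(4² + 5² + 0²) = √41 ≈ 6.403
|q| = √(1² + 1² + 0²) = √2 ≈ 1.414
cos θ = (p·q)/(|p||q|) = 9/(6.403·1.414) ≈ 0.9939
θ = arccos(0.9939) ≈ 6.34°

6.34°


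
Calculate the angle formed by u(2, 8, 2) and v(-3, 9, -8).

u·v = 2·(-3) + 8·9 + 2·(-8) = -6 + 72 - 16 = 50
|u| = √(2² + 8² + 2²) = √72 ≈ 8.485
|v| = √((-3)² + 9² + (-8)²) = √154 ≈ 12.41
cos θ = (u·v)/(|u||v|) = 50/(8.485·12.41) ≈ 0.4748
θ = arccos(0.4748) ≈ 61.65°

61.65°


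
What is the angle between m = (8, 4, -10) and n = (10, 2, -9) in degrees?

m·n = 8·10 + 4·2 + (-10)·(-9) = 80 + 8 + 90 = 178
|m| = √(8² + 4² + (-10)²) = √180 ≈ 13.42
|n| = √(10² + 2² + (-9)²) = √185 ≈ 13.6
cos θ = (m·n)/(|m||n|) = 178/(13.42·13.6) ≈ 0.9754
θ = arccos(0.9754) ≈ 12.73°

12.73°


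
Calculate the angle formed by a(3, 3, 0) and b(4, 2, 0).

a·b = 3·4 + 3·2 + 0·0 = 12 + 6 + 0 = 18
|a| = √(3² + 3² + 0²) = √18 ≈ 4.243
|b| = √(4² + 2² + 0²) = √20 ≈ 4.472
cos θ = (a·b)/(|a||b|) = 18/(4.243·4.472) ≈ 0.9487
θ = arccos(0.9487) ≈ 18.43°

18.43°


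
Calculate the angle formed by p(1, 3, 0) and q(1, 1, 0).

p·q = 1·1 + 3·1 + 0·0 = 1 + 3 + 0 = 4
|p| = √(1² + 3² + 0²) = √10 ≈ 3.162
|q| = √(1² + 1² + 0²) = √2 ≈ 1.414
cos θ = (p·q)/(|p||q|) = 4/(3.162·1.414) ≈ 0.8944
θ = arccos(0.8944) ≈ 26.57°

26.57°


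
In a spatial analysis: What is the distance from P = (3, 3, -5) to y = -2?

distance = |a·x₀ + b·y₀ + c·z₀ - d| / √(a² + b² + c²)
  = |0·3 + 1·3 + 0·(-5) - (-2)| / √(0² + 1² + 0²)
  = |0 + 3 + 0 + 2| / √(0 + 1 + 0)
  = |5| / √1
  = 5 / 1
  ≈ 5

5


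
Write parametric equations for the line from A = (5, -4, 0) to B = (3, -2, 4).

Direction vector d = B - A = (3 - 5, -2 + 4, 4 + 0) = (-2, 2, 4)
Parametric form r = A + t·d:
x = 5 - 2t, y = -4 + 2t, z = 0 + 4t

x = 5 - 2t, y = -4 + 2t, z = 0 + 4t


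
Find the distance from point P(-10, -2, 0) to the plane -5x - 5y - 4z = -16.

distance = |a·x₀ + b·y₀ + c·z₀ - d| / √(a² + b² + c²)
  = |(-5)·(-10) + (-5)·(-2) + (-4)·0 - (-16)| / √((-5)² + (-5)² + (-4)²)
  = |50 + 10 + 0 + 16| / √(25 + 25 + 16)
  = |76| / √66
  = 76 / 8.124
  ≈ 9.355

9.355


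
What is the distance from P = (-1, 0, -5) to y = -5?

distance = |a·x₀ + b·y₀ + c·z₀ - d| / √(a² + b² + c²)
  = |0·(-1) + 1·0 + 0·(-5) - (-5)| / √(0² + 1² + 0²)
  = |0 + 0 + 0 + 5| / √(0 + 1 + 0)
  = |5| / √1
  = 5 / 1
  ≈ 5

5


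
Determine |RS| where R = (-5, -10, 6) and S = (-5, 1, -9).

d = √[(x₂-x₁)² + (y₂-y₁)² + (z₂-z₁)²]
  = √[0² + 11² + (-15)²]
  = √[0 + 121 + 225]
  = √346
  ≈ 18.6

18.6


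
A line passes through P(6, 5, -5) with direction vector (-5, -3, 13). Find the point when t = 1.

P(t) = P + t·d
  = (6 + (-5)·1, 5 + (-3)·1, -5 + 13·1)
  = (6 - 5, 5 - 3, -5 + 13)
  = (1, 2, 8)

(1, 2, 8)


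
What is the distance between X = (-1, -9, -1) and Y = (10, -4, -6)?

d = √[(x₂-x₁)² + (y₂-y₁)² + (z₂-z₁)²]
  = √[11² + 5² + (-5)²]
  = √[121 + 25 + 25]
  = √171
  ≈ 13.08

13.08


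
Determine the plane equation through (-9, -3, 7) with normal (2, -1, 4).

The plane through P with normal n = (a, b, c) satisfies n·(r - P) = 0,
i.e. ax + by + cz = a·x₀ + b·y₀ + c·z₀.
d = 2·(-9) + (-1)·(-3) + 4·7
  = -18 + 3 + 28
  = 13
Equation: 2x - y + 4z = 13

2x - y + 4z = 13


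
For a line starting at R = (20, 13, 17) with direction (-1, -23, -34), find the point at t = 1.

P(t) = R + t·d
  = (20 + (-1)·1, 13 + (-23)·1, 17 + (-34)·1)
  = (20 - 1, 13 - 23, 17 - 34)
  = (19, -10, -17)

(19, -10, -17)


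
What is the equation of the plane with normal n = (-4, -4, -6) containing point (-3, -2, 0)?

The plane through P with normal n = (a, b, c) satisfies n·(r - P) = 0,
i.e. ax + by + cz = a·x₀ + b·y₀ + c·z₀.
d = (-4)·(-3) + (-4)·(-2) + (-6)·0
  = 12 + 8 + 0
  = 20
Equation: -4x - 4y - 6z = 20

-4x - 4y - 6z = 20


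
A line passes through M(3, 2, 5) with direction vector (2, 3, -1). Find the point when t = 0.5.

P(t) = M + t·d
  = (3 + 2·0.5, 2 + 3·0.5, 5 + (-1)·0.5)
  = (3 + 1, 2 + 1.5, 5 - 0.5)
  = (4, 3.5, 4.5)

(4, 3.5, 4.5)


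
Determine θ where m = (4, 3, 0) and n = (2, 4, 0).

m·n = 4·2 + 3·4 + 0·0 = 8 + 12 + 0 = 20
|m| = √(4² + 3² + 0²) = √25 ≈ 5
|n| = √(2² + 4² + 0²) = √20 ≈ 4.472
cos θ = (m·n)/(|m||n|) = 20/(5·4.472) ≈ 0.8944
θ = arccos(0.8944) ≈ 26.57°

26.57°


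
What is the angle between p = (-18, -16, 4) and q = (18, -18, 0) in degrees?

p·q = (-18)·18 + (-16)·(-18) + 4·0 = -324 + 288 + 0 = -36
|p| = √((-18)² + (-16)² + 4²) = √596 ≈ 24.41
|q| = √(18² + (-18)² + 0²) = √648 ≈ 25.46
cos θ = (p·q)/(|p||q|) = -36/(24.41·25.46) ≈ -0.05793
θ = arccos(-0.05793) ≈ 93.32°

93.32°


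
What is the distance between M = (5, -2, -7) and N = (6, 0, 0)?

d = √[(x₂-x₁)² + (y₂-y₁)² + (z₂-z₁)²]
  = √[1² + 2² + 7²]
  = √[1 + 4 + 49]
  = √54
  ≈ 7.348

7.348


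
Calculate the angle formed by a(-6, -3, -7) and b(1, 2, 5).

a·b = (-6)·1 + (-3)·2 + (-7)·5 = -6 - 6 - 35 = -47
|a| = √((-6)² + (-3)² + (-7)²) = √94 ≈ 9.695
|b| = √(1² + 2² + 5²) = √30 ≈ 5.477
cos θ = (a·b)/(|a||b|) = -47/(9.695·5.477) ≈ -0.8851
θ = arccos(-0.8851) ≈ 152.3°

152.3°


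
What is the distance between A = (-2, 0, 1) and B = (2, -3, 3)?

d = √[(x₂-x₁)² + (y₂-y₁)² + (z₂-z₁)²]
  = √[4² + (-3)² + 2²]
  = √[16 + 9 + 4]
  = √29
  ≈ 5.385

5.385


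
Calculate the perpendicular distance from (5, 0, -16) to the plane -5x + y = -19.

distance = |a·x₀ + b·y₀ + c·z₀ - d| / √(a² + b² + c²)
  = |(-5)·5 + 1·0 + 0·(-16) - (-19)| / √((-5)² + 1² + 0²)
  = |-25 + 0 + 0 + 19| / √(25 + 1 + 0)
  = |-6| / √26
  = 6 / 5.099
  ≈ 1.177

1.177


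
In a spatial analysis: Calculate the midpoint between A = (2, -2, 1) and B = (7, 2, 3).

M = ((x₁+x₂)/2, (y₁+y₂)/2, (z₁+z₂)/2)
  = ((2 + 7)/2, (-2 + 2)/2, (1 + 3)/2)
  = (9/2, 0/2, 4/2)
  = (4.5, 0, 2)

(4.5, 0, 2)


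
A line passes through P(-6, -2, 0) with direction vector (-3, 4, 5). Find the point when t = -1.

P(t) = P + t·d
  = (-6 + (-3)·(-1), -2 + 4·(-1), 0 + 5·(-1))
  = (-6 + 3, -2 - 4, 0 - 5)
  = (-3, -6, -5)

(-3, -6, -5)


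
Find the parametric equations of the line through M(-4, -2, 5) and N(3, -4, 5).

Direction vector d = N - M = (3 + 4, -4 + 2, 5 - 5) = (7, -2, 0)
Parametric form r = M + t·d:
x = -4 + 7t, y = -2 - 2t, z = 5

x = -4 + 7t, y = -2 - 2t, z = 5


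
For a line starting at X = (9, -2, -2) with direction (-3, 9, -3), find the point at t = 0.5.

P(t) = X + t·d
  = (9 + (-3)·0.5, -2 + 9·0.5, -2 + (-3)·0.5)
  = (9 - 1.5, -2 + 4.5, -2 - 1.5)
  = (7.5, 2.5, -3.5)

(7.5, 2.5, -3.5)


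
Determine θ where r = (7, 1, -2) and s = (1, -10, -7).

r·s = 7·1 + 1·(-10) + (-2)·(-7) = 7 - 10 + 14 = 11
|r| = √(7² + 1² + (-2)²) = √54 ≈ 7.348
|s| = √(1² + (-10)² + (-7)²) = √150 ≈ 12.25
cos θ = (r·s)/(|r||s|) = 11/(7.348·12.25) ≈ 0.1222
θ = arccos(0.1222) ≈ 82.98°

82.98°


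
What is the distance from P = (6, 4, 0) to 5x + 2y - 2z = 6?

distance = |a·x₀ + b·y₀ + c·z₀ - d| / √(a² + b² + c²)
  = |5·6 + 2·4 + (-2)·0 - 6| / √(5² + 2² + (-2)²)
  = |30 + 8 + 0 - 6| / √(25 + 4 + 4)
  = |32| / √33
  = 32 / 5.745
  ≈ 5.57

5.57


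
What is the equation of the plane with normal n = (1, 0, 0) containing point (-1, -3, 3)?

The plane through P with normal n = (a, b, c) satisfies n·(r - P) = 0,
i.e. ax + by + cz = a·x₀ + b·y₀ + c·z₀.
d = 1·(-1) + 0·(-3) + 0·3
  = -1 + 0 + 0
  = -1
Equation: x = -1

x = -1


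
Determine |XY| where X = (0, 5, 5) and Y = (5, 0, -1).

d = √[(x₂-x₁)² + (y₂-y₁)² + (z₂-z₁)²]
  = √[5² + (-5)² + (-6)²]
  = √[25 + 25 + 36]
  = √86
  ≈ 9.274

9.274


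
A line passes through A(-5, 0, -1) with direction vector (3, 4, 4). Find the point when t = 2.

P(t) = A + t·d
  = (-5 + 3·2, 0 + 4·2, -1 + 4·2)
  = (-5 + 6, 0 + 8, -1 + 8)
  = (1, 8, 7)

(1, 8, 7)


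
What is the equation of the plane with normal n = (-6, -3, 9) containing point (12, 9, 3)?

The plane through P with normal n = (a, b, c) satisfies n·(r - P) = 0,
i.e. ax + by + cz = a·x₀ + b·y₀ + c·z₀.
d = (-6)·12 + (-3)·9 + 9·3
  = -72 - 27 + 27
  = -72
Equation: -6x - 3y + 9z = -72

-6x - 3y + 9z = -72


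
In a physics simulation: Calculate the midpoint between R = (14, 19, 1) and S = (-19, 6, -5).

M = ((x₁+x₂)/2, (y₁+y₂)/2, (z₁+z₂)/2)
  = ((14 - 19)/2, (19 + 6)/2, (1 - 5)/2)
  = (-5/2, 25/2, -4/2)
  = (-2.5, 12.5, -2)

(-2.5, 12.5, -2)


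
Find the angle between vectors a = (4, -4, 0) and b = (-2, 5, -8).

a·b = 4·(-2) + (-4)·5 + 0·(-8) = -8 - 20 + 0 = -28
|a| = √(4² + (-4)² + 0²) = √32 ≈ 5.657
|b| = √((-2)² + 5² + (-8)²) = √93 ≈ 9.644
cos θ = (a·b)/(|a||b|) = -28/(5.657·9.644) ≈ -0.5133
θ = arccos(-0.5133) ≈ 120.9°

120.9°


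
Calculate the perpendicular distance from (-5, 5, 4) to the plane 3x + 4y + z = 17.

distance = |a·x₀ + b·y₀ + c·z₀ - d| / √(a² + b² + c²)
  = |3·(-5) + 4·5 + 1·4 - 17| / √(3² + 4² + 1²)
  = |-15 + 20 + 4 - 17| / √(9 + 16 + 1)
  = |-8| / √26
  = 8 / 5.099
  ≈ 1.569

1.569


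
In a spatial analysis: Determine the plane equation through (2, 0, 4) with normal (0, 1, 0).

The plane through P with normal n = (a, b, c) satisfies n·(r - P) = 0,
i.e. ax + by + cz = a·x₀ + b·y₀ + c·z₀.
d = 0·2 + 1·0 + 0·4
  = 0 + 0 + 0
  = 0
Equation: y = 0

y = 0


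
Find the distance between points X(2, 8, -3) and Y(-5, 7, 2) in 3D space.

d = √[(x₂-x₁)² + (y₂-y₁)² + (z₂-z₁)²]
  = √[(-7)² + (-1)² + 5²]
  = √[49 + 1 + 25]
  = √75
  ≈ 8.66

8.66


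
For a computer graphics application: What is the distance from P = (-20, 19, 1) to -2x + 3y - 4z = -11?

distance = |a·x₀ + b·y₀ + c·z₀ - d| / √(a² + b² + c²)
  = |(-2)·(-20) + 3·19 + (-4)·1 - (-11)| / √((-2)² + 3² + (-4)²)
  = |40 + 57 - 4 + 11| / √(4 + 9 + 16)
  = |104| / √29
  = 104 / 5.385
  ≈ 19.31

19.31


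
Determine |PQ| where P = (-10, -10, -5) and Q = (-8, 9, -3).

d = √[(x₂-x₁)² + (y₂-y₁)² + (z₂-z₁)²]
  = √[2² + 19² + 2²]
  = √[4 + 361 + 4]
  = √369
  ≈ 19.21

19.21


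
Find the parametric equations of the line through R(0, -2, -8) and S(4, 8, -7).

Direction vector d = S - R = (4 + 0, 8 + 2, -7 + 8) = (4, 10, 1)
Parametric form r = R + t·d:
x = 0 + 4t, y = -2 + 10t, z = -8 + t

x = 0 + 4t, y = -2 + 10t, z = -8 + t


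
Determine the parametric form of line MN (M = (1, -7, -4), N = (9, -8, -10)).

Direction vector d = N - M = (9 - 1, -8 + 7, -10 + 4) = (8, -1, -6)
Parametric form r = M + t·d:
x = 1 + 8t, y = -7 - t, z = -4 - 6t

x = 1 + 8t, y = -7 - t, z = -4 - 6t


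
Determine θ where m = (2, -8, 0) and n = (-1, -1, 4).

m·n = 2·(-1) + (-8)·(-1) + 0·4 = -2 + 8 + 0 = 6
|m| = √(2² + (-8)² + 0²) = √68 ≈ 8.246
|n| = √((-1)² + (-1)² + 4²) = √18 ≈ 4.243
cos θ = (m·n)/(|m||n|) = 6/(8.246·4.243) ≈ 0.1715
θ = arccos(0.1715) ≈ 80.13°

80.13°


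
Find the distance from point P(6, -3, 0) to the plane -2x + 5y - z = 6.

distance = |a·x₀ + b·y₀ + c·z₀ - d| / √(a² + b² + c²)
  = |(-2)·6 + 5·(-3) + (-1)·0 - 6| / √((-2)² + 5² + (-1)²)
  = |-12 - 15 + 0 - 6| / √(4 + 25 + 1)
  = |-33| / √30
  = 33 / 5.477
  ≈ 6.025

6.025


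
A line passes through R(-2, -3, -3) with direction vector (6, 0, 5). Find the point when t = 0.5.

P(t) = R + t·d
  = (-2 + 6·0.5, -3 + 0·0.5, -3 + 5·0.5)
  = (-2 + 3, -3 + 0, -3 + 2.5)
  = (1, -3, -0.5)

(1, -3, -0.5)


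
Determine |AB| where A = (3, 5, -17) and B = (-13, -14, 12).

d = √[(x₂-x₁)² + (y₂-y₁)² + (z₂-z₁)²]
  = √[(-16)² + (-19)² + 29²]
  = √[256 + 361 + 841]
  = √1458
  ≈ 38.18

38.18


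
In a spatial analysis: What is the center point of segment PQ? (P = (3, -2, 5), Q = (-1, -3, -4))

M = ((x₁+x₂)/2, (y₁+y₂)/2, (z₁+z₂)/2)
  = ((3 - 1)/2, (-2 - 3)/2, (5 - 4)/2)
  = (2/2, -5/2, 1/2)
  = (1, -2.5, 0.5)

(1, -2.5, 0.5)


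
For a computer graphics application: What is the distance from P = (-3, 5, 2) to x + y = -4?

distance = |a·x₀ + b·y₀ + c·z₀ - d| / √(a² + b² + c²)
  = |1·(-3) + 1·5 + 0·2 - (-4)| / √(1² + 1² + 0²)
  = |-3 + 5 + 0 + 4| / √(1 + 1 + 0)
  = |6| / √2
  = 6 / 1.414
  ≈ 4.243

4.243


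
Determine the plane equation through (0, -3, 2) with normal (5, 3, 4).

The plane through P with normal n = (a, b, c) satisfies n·(r - P) = 0,
i.e. ax + by + cz = a·x₀ + b·y₀ + c·z₀.
d = 5·0 + 3·(-3) + 4·2
  = 0 - 9 + 8
  = -1
Equation: 5x + 3y + 4z = -1

5x + 3y + 4z = -1


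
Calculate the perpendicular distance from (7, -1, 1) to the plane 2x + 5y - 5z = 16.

distance = |a·x₀ + b·y₀ + c·z₀ - d| / √(a² + b² + c²)
  = |2·7 + 5·(-1) + (-5)·1 - 16| / √(2² + 5² + (-5)²)
  = |14 - 5 - 5 - 16| / √(4 + 25 + 25)
  = |-12| / √54
  = 12 / 7.348
  ≈ 1.633

1.633
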